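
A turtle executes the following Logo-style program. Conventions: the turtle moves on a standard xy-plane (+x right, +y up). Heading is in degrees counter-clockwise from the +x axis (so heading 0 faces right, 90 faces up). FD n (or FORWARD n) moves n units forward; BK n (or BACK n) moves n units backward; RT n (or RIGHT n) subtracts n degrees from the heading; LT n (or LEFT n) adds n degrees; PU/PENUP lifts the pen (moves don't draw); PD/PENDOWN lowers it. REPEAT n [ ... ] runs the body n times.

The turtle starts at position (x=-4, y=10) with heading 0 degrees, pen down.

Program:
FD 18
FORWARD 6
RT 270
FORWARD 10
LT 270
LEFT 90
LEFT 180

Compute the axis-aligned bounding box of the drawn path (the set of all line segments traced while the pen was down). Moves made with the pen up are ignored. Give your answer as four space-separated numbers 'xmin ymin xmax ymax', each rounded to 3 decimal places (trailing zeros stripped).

Executing turtle program step by step:
Start: pos=(-4,10), heading=0, pen down
FD 18: (-4,10) -> (14,10) [heading=0, draw]
FD 6: (14,10) -> (20,10) [heading=0, draw]
RT 270: heading 0 -> 90
FD 10: (20,10) -> (20,20) [heading=90, draw]
LT 270: heading 90 -> 0
LT 90: heading 0 -> 90
LT 180: heading 90 -> 270
Final: pos=(20,20), heading=270, 3 segment(s) drawn

Segment endpoints: x in {-4, 14, 20, 20}, y in {10, 20}
xmin=-4, ymin=10, xmax=20, ymax=20

Answer: -4 10 20 20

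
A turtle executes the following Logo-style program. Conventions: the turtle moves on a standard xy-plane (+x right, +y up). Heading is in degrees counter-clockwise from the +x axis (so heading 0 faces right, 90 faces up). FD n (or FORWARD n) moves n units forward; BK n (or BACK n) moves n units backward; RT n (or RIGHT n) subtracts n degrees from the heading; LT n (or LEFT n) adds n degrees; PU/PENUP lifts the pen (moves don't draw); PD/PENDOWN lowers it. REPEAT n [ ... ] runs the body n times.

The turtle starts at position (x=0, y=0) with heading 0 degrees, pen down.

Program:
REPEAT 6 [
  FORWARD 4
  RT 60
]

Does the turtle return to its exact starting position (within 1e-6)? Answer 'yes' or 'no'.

Answer: yes

Derivation:
Executing turtle program step by step:
Start: pos=(0,0), heading=0, pen down
REPEAT 6 [
  -- iteration 1/6 --
  FD 4: (0,0) -> (4,0) [heading=0, draw]
  RT 60: heading 0 -> 300
  -- iteration 2/6 --
  FD 4: (4,0) -> (6,-3.464) [heading=300, draw]
  RT 60: heading 300 -> 240
  -- iteration 3/6 --
  FD 4: (6,-3.464) -> (4,-6.928) [heading=240, draw]
  RT 60: heading 240 -> 180
  -- iteration 4/6 --
  FD 4: (4,-6.928) -> (0,-6.928) [heading=180, draw]
  RT 60: heading 180 -> 120
  -- iteration 5/6 --
  FD 4: (0,-6.928) -> (-2,-3.464) [heading=120, draw]
  RT 60: heading 120 -> 60
  -- iteration 6/6 --
  FD 4: (-2,-3.464) -> (0,0) [heading=60, draw]
  RT 60: heading 60 -> 0
]
Final: pos=(0,0), heading=0, 6 segment(s) drawn

Start position: (0, 0)
Final position: (0, 0)
Distance = 0; < 1e-6 -> CLOSED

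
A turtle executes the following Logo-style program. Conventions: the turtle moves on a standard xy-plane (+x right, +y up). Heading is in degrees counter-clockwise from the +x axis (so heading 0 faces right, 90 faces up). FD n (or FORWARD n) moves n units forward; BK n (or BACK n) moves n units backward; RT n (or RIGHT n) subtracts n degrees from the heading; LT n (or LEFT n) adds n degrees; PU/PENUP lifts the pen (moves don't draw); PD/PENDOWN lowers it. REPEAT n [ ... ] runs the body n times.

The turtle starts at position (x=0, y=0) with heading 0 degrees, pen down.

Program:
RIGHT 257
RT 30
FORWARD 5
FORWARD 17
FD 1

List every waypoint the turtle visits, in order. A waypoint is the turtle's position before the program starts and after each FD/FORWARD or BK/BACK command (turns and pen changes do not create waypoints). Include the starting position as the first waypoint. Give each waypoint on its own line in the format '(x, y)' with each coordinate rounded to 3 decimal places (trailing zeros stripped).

Executing turtle program step by step:
Start: pos=(0,0), heading=0, pen down
RT 257: heading 0 -> 103
RT 30: heading 103 -> 73
FD 5: (0,0) -> (1.462,4.782) [heading=73, draw]
FD 17: (1.462,4.782) -> (6.432,21.039) [heading=73, draw]
FD 1: (6.432,21.039) -> (6.725,21.995) [heading=73, draw]
Final: pos=(6.725,21.995), heading=73, 3 segment(s) drawn
Waypoints (4 total):
(0, 0)
(1.462, 4.782)
(6.432, 21.039)
(6.725, 21.995)

Answer: (0, 0)
(1.462, 4.782)
(6.432, 21.039)
(6.725, 21.995)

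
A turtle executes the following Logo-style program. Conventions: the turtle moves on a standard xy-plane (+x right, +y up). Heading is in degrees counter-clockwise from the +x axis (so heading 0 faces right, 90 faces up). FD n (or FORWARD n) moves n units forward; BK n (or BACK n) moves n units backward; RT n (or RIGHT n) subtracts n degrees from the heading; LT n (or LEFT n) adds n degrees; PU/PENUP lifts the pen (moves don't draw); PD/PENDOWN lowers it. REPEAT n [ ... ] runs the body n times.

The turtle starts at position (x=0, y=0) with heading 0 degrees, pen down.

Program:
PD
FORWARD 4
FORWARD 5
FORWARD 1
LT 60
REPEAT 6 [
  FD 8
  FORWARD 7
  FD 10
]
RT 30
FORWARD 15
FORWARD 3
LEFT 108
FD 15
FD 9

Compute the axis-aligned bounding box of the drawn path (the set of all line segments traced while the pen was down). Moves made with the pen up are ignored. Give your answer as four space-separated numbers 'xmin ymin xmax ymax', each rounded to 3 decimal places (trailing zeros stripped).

Executing turtle program step by step:
Start: pos=(0,0), heading=0, pen down
PD: pen down
FD 4: (0,0) -> (4,0) [heading=0, draw]
FD 5: (4,0) -> (9,0) [heading=0, draw]
FD 1: (9,0) -> (10,0) [heading=0, draw]
LT 60: heading 0 -> 60
REPEAT 6 [
  -- iteration 1/6 --
  FD 8: (10,0) -> (14,6.928) [heading=60, draw]
  FD 7: (14,6.928) -> (17.5,12.99) [heading=60, draw]
  FD 10: (17.5,12.99) -> (22.5,21.651) [heading=60, draw]
  -- iteration 2/6 --
  FD 8: (22.5,21.651) -> (26.5,28.579) [heading=60, draw]
  FD 7: (26.5,28.579) -> (30,34.641) [heading=60, draw]
  FD 10: (30,34.641) -> (35,43.301) [heading=60, draw]
  -- iteration 3/6 --
  FD 8: (35,43.301) -> (39,50.229) [heading=60, draw]
  FD 7: (39,50.229) -> (42.5,56.292) [heading=60, draw]
  FD 10: (42.5,56.292) -> (47.5,64.952) [heading=60, draw]
  -- iteration 4/6 --
  FD 8: (47.5,64.952) -> (51.5,71.88) [heading=60, draw]
  FD 7: (51.5,71.88) -> (55,77.942) [heading=60, draw]
  FD 10: (55,77.942) -> (60,86.603) [heading=60, draw]
  -- iteration 5/6 --
  FD 8: (60,86.603) -> (64,93.531) [heading=60, draw]
  FD 7: (64,93.531) -> (67.5,99.593) [heading=60, draw]
  FD 10: (67.5,99.593) -> (72.5,108.253) [heading=60, draw]
  -- iteration 6/6 --
  FD 8: (72.5,108.253) -> (76.5,115.181) [heading=60, draw]
  FD 7: (76.5,115.181) -> (80,121.244) [heading=60, draw]
  FD 10: (80,121.244) -> (85,129.904) [heading=60, draw]
]
RT 30: heading 60 -> 30
FD 15: (85,129.904) -> (97.99,137.404) [heading=30, draw]
FD 3: (97.99,137.404) -> (100.588,138.904) [heading=30, draw]
LT 108: heading 30 -> 138
FD 15: (100.588,138.904) -> (89.441,148.941) [heading=138, draw]
FD 9: (89.441,148.941) -> (82.753,154.963) [heading=138, draw]
Final: pos=(82.753,154.963), heading=138, 25 segment(s) drawn

Segment endpoints: x in {0, 4, 9, 10, 14, 17.5, 22.5, 26.5, 30, 35, 39, 42.5, 47.5, 51.5, 55, 60, 64, 67.5, 72.5, 76.5, 80, 82.753, 85, 89.441, 97.99, 100.588}, y in {0, 6.928, 12.99, 21.651, 28.579, 34.641, 43.301, 50.229, 56.292, 64.952, 71.88, 77.942, 86.603, 93.531, 99.593, 108.253, 115.181, 121.244, 129.904, 137.404, 138.904, 148.941, 154.963}
xmin=0, ymin=0, xmax=100.588, ymax=154.963

Answer: 0 0 100.588 154.963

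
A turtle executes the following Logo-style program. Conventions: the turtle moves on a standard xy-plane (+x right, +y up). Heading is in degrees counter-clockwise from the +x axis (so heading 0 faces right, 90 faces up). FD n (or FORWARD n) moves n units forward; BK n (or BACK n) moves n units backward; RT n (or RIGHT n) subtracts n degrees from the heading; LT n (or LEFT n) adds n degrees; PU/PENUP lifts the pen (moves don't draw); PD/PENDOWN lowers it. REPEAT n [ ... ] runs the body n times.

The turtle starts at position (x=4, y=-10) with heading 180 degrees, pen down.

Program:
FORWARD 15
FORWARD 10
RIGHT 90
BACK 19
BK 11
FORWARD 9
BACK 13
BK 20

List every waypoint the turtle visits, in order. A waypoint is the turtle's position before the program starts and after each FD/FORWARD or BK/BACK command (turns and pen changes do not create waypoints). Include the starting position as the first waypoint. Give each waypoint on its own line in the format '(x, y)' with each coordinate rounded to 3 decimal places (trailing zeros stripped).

Executing turtle program step by step:
Start: pos=(4,-10), heading=180, pen down
FD 15: (4,-10) -> (-11,-10) [heading=180, draw]
FD 10: (-11,-10) -> (-21,-10) [heading=180, draw]
RT 90: heading 180 -> 90
BK 19: (-21,-10) -> (-21,-29) [heading=90, draw]
BK 11: (-21,-29) -> (-21,-40) [heading=90, draw]
FD 9: (-21,-40) -> (-21,-31) [heading=90, draw]
BK 13: (-21,-31) -> (-21,-44) [heading=90, draw]
BK 20: (-21,-44) -> (-21,-64) [heading=90, draw]
Final: pos=(-21,-64), heading=90, 7 segment(s) drawn
Waypoints (8 total):
(4, -10)
(-11, -10)
(-21, -10)
(-21, -29)
(-21, -40)
(-21, -31)
(-21, -44)
(-21, -64)

Answer: (4, -10)
(-11, -10)
(-21, -10)
(-21, -29)
(-21, -40)
(-21, -31)
(-21, -44)
(-21, -64)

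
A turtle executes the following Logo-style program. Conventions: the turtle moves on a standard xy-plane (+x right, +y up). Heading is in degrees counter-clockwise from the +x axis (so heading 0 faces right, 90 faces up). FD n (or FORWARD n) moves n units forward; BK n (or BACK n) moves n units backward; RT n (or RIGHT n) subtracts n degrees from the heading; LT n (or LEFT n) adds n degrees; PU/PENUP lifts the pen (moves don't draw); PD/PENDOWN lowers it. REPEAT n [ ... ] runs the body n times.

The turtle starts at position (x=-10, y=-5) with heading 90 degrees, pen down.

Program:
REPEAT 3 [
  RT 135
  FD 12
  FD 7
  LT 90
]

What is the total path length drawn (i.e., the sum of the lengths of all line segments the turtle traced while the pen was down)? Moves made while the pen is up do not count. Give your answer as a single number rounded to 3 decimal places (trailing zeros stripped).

Answer: 57

Derivation:
Executing turtle program step by step:
Start: pos=(-10,-5), heading=90, pen down
REPEAT 3 [
  -- iteration 1/3 --
  RT 135: heading 90 -> 315
  FD 12: (-10,-5) -> (-1.515,-13.485) [heading=315, draw]
  FD 7: (-1.515,-13.485) -> (3.435,-18.435) [heading=315, draw]
  LT 90: heading 315 -> 45
  -- iteration 2/3 --
  RT 135: heading 45 -> 270
  FD 12: (3.435,-18.435) -> (3.435,-30.435) [heading=270, draw]
  FD 7: (3.435,-30.435) -> (3.435,-37.435) [heading=270, draw]
  LT 90: heading 270 -> 0
  -- iteration 3/3 --
  RT 135: heading 0 -> 225
  FD 12: (3.435,-37.435) -> (-5.05,-45.92) [heading=225, draw]
  FD 7: (-5.05,-45.92) -> (-10,-50.87) [heading=225, draw]
  LT 90: heading 225 -> 315
]
Final: pos=(-10,-50.87), heading=315, 6 segment(s) drawn

Segment lengths:
  seg 1: (-10,-5) -> (-1.515,-13.485), length = 12
  seg 2: (-1.515,-13.485) -> (3.435,-18.435), length = 7
  seg 3: (3.435,-18.435) -> (3.435,-30.435), length = 12
  seg 4: (3.435,-30.435) -> (3.435,-37.435), length = 7
  seg 5: (3.435,-37.435) -> (-5.05,-45.92), length = 12
  seg 6: (-5.05,-45.92) -> (-10,-50.87), length = 7
Total = 57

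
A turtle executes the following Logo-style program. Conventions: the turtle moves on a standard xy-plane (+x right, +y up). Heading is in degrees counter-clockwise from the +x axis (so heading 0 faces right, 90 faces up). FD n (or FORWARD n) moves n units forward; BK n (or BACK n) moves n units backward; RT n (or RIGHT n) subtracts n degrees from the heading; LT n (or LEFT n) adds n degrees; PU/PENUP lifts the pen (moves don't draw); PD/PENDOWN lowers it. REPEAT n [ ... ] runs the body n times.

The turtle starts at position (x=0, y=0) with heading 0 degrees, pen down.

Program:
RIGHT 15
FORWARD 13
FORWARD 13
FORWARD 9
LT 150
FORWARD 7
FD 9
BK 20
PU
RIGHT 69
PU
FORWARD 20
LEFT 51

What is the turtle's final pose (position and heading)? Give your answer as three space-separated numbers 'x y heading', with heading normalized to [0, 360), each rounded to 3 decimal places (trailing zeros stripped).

Executing turtle program step by step:
Start: pos=(0,0), heading=0, pen down
RT 15: heading 0 -> 345
FD 13: (0,0) -> (12.557,-3.365) [heading=345, draw]
FD 13: (12.557,-3.365) -> (25.114,-6.729) [heading=345, draw]
FD 9: (25.114,-6.729) -> (33.807,-9.059) [heading=345, draw]
LT 150: heading 345 -> 135
FD 7: (33.807,-9.059) -> (28.858,-4.109) [heading=135, draw]
FD 9: (28.858,-4.109) -> (22.494,2.255) [heading=135, draw]
BK 20: (22.494,2.255) -> (36.636,-11.887) [heading=135, draw]
PU: pen up
RT 69: heading 135 -> 66
PU: pen up
FD 20: (36.636,-11.887) -> (44.771,6.384) [heading=66, move]
LT 51: heading 66 -> 117
Final: pos=(44.771,6.384), heading=117, 6 segment(s) drawn

Answer: 44.771 6.384 117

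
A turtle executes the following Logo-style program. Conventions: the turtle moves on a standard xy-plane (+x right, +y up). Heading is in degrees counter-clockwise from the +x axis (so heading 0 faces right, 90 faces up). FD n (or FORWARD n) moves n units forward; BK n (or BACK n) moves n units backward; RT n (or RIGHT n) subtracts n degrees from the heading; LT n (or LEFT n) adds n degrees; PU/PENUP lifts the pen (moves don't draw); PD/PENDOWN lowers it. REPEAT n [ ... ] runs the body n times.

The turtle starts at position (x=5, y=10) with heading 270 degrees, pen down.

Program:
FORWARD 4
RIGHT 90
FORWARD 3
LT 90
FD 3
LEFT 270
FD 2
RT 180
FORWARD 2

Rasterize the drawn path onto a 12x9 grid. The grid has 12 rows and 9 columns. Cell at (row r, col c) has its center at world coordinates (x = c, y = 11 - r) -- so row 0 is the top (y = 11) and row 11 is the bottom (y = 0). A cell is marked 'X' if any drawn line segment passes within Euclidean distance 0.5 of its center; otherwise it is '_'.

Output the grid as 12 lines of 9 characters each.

Answer: _________
_____X___
_____X___
_____X___
_____X___
__XXXX___
__X______
__X______
XXX______
_________
_________
_________

Derivation:
Segment 0: (5,10) -> (5,6)
Segment 1: (5,6) -> (2,6)
Segment 2: (2,6) -> (2,3)
Segment 3: (2,3) -> (-0,3)
Segment 4: (-0,3) -> (2,3)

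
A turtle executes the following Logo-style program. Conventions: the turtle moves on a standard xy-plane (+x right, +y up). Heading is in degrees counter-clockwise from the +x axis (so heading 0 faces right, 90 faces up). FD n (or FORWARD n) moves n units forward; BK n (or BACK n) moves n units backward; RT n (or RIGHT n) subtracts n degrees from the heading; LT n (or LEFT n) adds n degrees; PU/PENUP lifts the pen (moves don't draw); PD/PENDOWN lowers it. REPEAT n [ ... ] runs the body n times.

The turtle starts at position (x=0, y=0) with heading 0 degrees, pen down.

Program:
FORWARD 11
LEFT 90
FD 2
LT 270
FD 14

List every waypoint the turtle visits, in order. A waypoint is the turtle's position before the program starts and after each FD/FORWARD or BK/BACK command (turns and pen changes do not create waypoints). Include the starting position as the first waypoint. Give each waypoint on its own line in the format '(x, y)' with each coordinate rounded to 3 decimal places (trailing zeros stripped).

Executing turtle program step by step:
Start: pos=(0,0), heading=0, pen down
FD 11: (0,0) -> (11,0) [heading=0, draw]
LT 90: heading 0 -> 90
FD 2: (11,0) -> (11,2) [heading=90, draw]
LT 270: heading 90 -> 0
FD 14: (11,2) -> (25,2) [heading=0, draw]
Final: pos=(25,2), heading=0, 3 segment(s) drawn
Waypoints (4 total):
(0, 0)
(11, 0)
(11, 2)
(25, 2)

Answer: (0, 0)
(11, 0)
(11, 2)
(25, 2)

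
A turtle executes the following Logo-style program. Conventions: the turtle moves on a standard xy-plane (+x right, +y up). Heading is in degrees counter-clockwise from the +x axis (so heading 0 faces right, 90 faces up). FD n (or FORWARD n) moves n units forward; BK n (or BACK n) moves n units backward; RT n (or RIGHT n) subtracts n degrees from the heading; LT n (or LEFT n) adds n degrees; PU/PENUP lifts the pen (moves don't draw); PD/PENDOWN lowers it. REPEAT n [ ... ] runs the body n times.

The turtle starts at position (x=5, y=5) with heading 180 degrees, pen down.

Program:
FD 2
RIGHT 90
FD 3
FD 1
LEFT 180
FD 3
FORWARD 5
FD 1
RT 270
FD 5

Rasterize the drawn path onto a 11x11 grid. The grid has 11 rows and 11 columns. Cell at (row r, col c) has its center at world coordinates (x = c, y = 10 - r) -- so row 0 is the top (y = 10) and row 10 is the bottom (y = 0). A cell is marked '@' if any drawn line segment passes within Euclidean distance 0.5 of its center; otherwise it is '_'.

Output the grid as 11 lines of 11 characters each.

Answer: ___________
___@_______
___@_______
___@_______
___@_______
___@@@_____
___@_______
___@_______
___@_______
___@_______
___@@@@@@__

Derivation:
Segment 0: (5,5) -> (3,5)
Segment 1: (3,5) -> (3,8)
Segment 2: (3,8) -> (3,9)
Segment 3: (3,9) -> (3,6)
Segment 4: (3,6) -> (3,1)
Segment 5: (3,1) -> (3,0)
Segment 6: (3,0) -> (8,0)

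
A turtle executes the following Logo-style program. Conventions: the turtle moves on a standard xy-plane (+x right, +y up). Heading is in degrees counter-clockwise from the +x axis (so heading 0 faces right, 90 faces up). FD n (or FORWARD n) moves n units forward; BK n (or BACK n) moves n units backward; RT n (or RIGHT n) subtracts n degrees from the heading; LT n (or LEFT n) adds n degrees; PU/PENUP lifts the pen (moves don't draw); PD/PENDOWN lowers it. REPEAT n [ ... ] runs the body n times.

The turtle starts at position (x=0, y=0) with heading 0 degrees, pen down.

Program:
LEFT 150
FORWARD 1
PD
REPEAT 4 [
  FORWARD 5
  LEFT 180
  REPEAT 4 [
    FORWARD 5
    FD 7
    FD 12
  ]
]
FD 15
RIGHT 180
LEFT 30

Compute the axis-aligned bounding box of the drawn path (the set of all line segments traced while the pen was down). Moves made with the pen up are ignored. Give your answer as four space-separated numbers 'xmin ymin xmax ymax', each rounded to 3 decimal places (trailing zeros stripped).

Answer: -13.856 -47.5 82.272 8

Derivation:
Executing turtle program step by step:
Start: pos=(0,0), heading=0, pen down
LT 150: heading 0 -> 150
FD 1: (0,0) -> (-0.866,0.5) [heading=150, draw]
PD: pen down
REPEAT 4 [
  -- iteration 1/4 --
  FD 5: (-0.866,0.5) -> (-5.196,3) [heading=150, draw]
  LT 180: heading 150 -> 330
  REPEAT 4 [
    -- iteration 1/4 --
    FD 5: (-5.196,3) -> (-0.866,0.5) [heading=330, draw]
    FD 7: (-0.866,0.5) -> (5.196,-3) [heading=330, draw]
    FD 12: (5.196,-3) -> (15.588,-9) [heading=330, draw]
    -- iteration 2/4 --
    FD 5: (15.588,-9) -> (19.919,-11.5) [heading=330, draw]
    FD 7: (19.919,-11.5) -> (25.981,-15) [heading=330, draw]
    FD 12: (25.981,-15) -> (36.373,-21) [heading=330, draw]
    -- iteration 3/4 --
    FD 5: (36.373,-21) -> (40.703,-23.5) [heading=330, draw]
    FD 7: (40.703,-23.5) -> (46.765,-27) [heading=330, draw]
    FD 12: (46.765,-27) -> (57.158,-33) [heading=330, draw]
    -- iteration 4/4 --
    FD 5: (57.158,-33) -> (61.488,-35.5) [heading=330, draw]
    FD 7: (61.488,-35.5) -> (67.55,-39) [heading=330, draw]
    FD 12: (67.55,-39) -> (77.942,-45) [heading=330, draw]
  ]
  -- iteration 2/4 --
  FD 5: (77.942,-45) -> (82.272,-47.5) [heading=330, draw]
  LT 180: heading 330 -> 150
  REPEAT 4 [
    -- iteration 1/4 --
    FD 5: (82.272,-47.5) -> (77.942,-45) [heading=150, draw]
    FD 7: (77.942,-45) -> (71.88,-41.5) [heading=150, draw]
    FD 12: (71.88,-41.5) -> (61.488,-35.5) [heading=150, draw]
    -- iteration 2/4 --
    FD 5: (61.488,-35.5) -> (57.158,-33) [heading=150, draw]
    FD 7: (57.158,-33) -> (51.095,-29.5) [heading=150, draw]
    FD 12: (51.095,-29.5) -> (40.703,-23.5) [heading=150, draw]
    -- iteration 3/4 --
    FD 5: (40.703,-23.5) -> (36.373,-21) [heading=150, draw]
    FD 7: (36.373,-21) -> (30.311,-17.5) [heading=150, draw]
    FD 12: (30.311,-17.5) -> (19.919,-11.5) [heading=150, draw]
    -- iteration 4/4 --
    FD 5: (19.919,-11.5) -> (15.588,-9) [heading=150, draw]
    FD 7: (15.588,-9) -> (9.526,-5.5) [heading=150, draw]
    FD 12: (9.526,-5.5) -> (-0.866,0.5) [heading=150, draw]
  ]
  -- iteration 3/4 --
  FD 5: (-0.866,0.5) -> (-5.196,3) [heading=150, draw]
  LT 180: heading 150 -> 330
  REPEAT 4 [
    -- iteration 1/4 --
    FD 5: (-5.196,3) -> (-0.866,0.5) [heading=330, draw]
    FD 7: (-0.866,0.5) -> (5.196,-3) [heading=330, draw]
    FD 12: (5.196,-3) -> (15.588,-9) [heading=330, draw]
    -- iteration 2/4 --
    FD 5: (15.588,-9) -> (19.919,-11.5) [heading=330, draw]
    FD 7: (19.919,-11.5) -> (25.981,-15) [heading=330, draw]
    FD 12: (25.981,-15) -> (36.373,-21) [heading=330, draw]
    -- iteration 3/4 --
    FD 5: (36.373,-21) -> (40.703,-23.5) [heading=330, draw]
    FD 7: (40.703,-23.5) -> (46.765,-27) [heading=330, draw]
    FD 12: (46.765,-27) -> (57.158,-33) [heading=330, draw]
    -- iteration 4/4 --
    FD 5: (57.158,-33) -> (61.488,-35.5) [heading=330, draw]
    FD 7: (61.488,-35.5) -> (67.55,-39) [heading=330, draw]
    FD 12: (67.55,-39) -> (77.942,-45) [heading=330, draw]
  ]
  -- iteration 4/4 --
  FD 5: (77.942,-45) -> (82.272,-47.5) [heading=330, draw]
  LT 180: heading 330 -> 150
  REPEAT 4 [
    -- iteration 1/4 --
    FD 5: (82.272,-47.5) -> (77.942,-45) [heading=150, draw]
    FD 7: (77.942,-45) -> (71.88,-41.5) [heading=150, draw]
    FD 12: (71.88,-41.5) -> (61.488,-35.5) [heading=150, draw]
    -- iteration 2/4 --
    FD 5: (61.488,-35.5) -> (57.158,-33) [heading=150, draw]
    FD 7: (57.158,-33) -> (51.095,-29.5) [heading=150, draw]
    FD 12: (51.095,-29.5) -> (40.703,-23.5) [heading=150, draw]
    -- iteration 3/4 --
    FD 5: (40.703,-23.5) -> (36.373,-21) [heading=150, draw]
    FD 7: (36.373,-21) -> (30.311,-17.5) [heading=150, draw]
    FD 12: (30.311,-17.5) -> (19.919,-11.5) [heading=150, draw]
    -- iteration 4/4 --
    FD 5: (19.919,-11.5) -> (15.588,-9) [heading=150, draw]
    FD 7: (15.588,-9) -> (9.526,-5.5) [heading=150, draw]
    FD 12: (9.526,-5.5) -> (-0.866,0.5) [heading=150, draw]
  ]
]
FD 15: (-0.866,0.5) -> (-13.856,8) [heading=150, draw]
RT 180: heading 150 -> 330
LT 30: heading 330 -> 0
Final: pos=(-13.856,8), heading=0, 54 segment(s) drawn

Segment endpoints: x in {-13.856, -5.196, -5.196, -0.866, -0.866, -0.866, -0.866, 0, 5.196, 5.196, 9.526, 9.526, 15.588, 15.588, 15.588, 15.588, 19.919, 19.919, 19.919, 25.981, 25.981, 30.311, 30.311, 36.373, 36.373, 36.373, 40.703, 40.703, 40.703, 46.765, 46.765, 51.095, 51.095, 57.158, 57.158, 61.488, 61.488, 61.488, 67.55, 67.55, 71.88, 71.88, 77.942, 77.942, 82.272, 82.272}, y in {-47.5, -47.5, -45, -45, -41.5, -41.5, -39, -39, -35.5, -35.5, -35.5, -33, -33, -33, -29.5, -29.5, -27, -27, -23.5, -23.5, -23.5, -21, -21, -21, -17.5, -15, -15, -11.5, -11.5, -11.5, -11.5, -9, -9, -9, -9, -5.5, -5.5, -3, -3, 0, 0.5, 0.5, 0.5, 0.5, 0.5, 3, 3, 8}
xmin=-13.856, ymin=-47.5, xmax=82.272, ymax=8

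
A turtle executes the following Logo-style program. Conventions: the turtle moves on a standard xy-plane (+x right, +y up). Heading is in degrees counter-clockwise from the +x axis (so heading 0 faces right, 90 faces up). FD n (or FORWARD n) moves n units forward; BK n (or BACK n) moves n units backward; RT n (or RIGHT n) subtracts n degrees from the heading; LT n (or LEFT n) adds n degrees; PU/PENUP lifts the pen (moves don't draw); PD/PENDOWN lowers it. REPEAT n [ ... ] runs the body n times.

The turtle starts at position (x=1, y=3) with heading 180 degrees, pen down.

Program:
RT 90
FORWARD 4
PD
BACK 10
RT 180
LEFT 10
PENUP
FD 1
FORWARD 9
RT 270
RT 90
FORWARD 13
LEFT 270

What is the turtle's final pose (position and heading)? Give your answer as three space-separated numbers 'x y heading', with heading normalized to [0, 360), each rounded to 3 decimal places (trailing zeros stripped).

Executing turtle program step by step:
Start: pos=(1,3), heading=180, pen down
RT 90: heading 180 -> 90
FD 4: (1,3) -> (1,7) [heading=90, draw]
PD: pen down
BK 10: (1,7) -> (1,-3) [heading=90, draw]
RT 180: heading 90 -> 270
LT 10: heading 270 -> 280
PU: pen up
FD 1: (1,-3) -> (1.174,-3.985) [heading=280, move]
FD 9: (1.174,-3.985) -> (2.736,-12.848) [heading=280, move]
RT 270: heading 280 -> 10
RT 90: heading 10 -> 280
FD 13: (2.736,-12.848) -> (4.994,-25.651) [heading=280, move]
LT 270: heading 280 -> 190
Final: pos=(4.994,-25.651), heading=190, 2 segment(s) drawn

Answer: 4.994 -25.651 190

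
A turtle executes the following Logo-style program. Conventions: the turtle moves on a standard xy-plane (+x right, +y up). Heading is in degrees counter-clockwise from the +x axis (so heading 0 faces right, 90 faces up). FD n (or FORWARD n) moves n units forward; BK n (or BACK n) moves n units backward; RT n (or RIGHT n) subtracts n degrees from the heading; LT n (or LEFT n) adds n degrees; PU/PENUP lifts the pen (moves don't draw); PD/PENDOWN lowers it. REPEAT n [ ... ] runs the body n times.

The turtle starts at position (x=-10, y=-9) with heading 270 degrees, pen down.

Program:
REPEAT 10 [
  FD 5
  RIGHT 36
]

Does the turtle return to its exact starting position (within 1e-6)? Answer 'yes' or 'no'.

Executing turtle program step by step:
Start: pos=(-10,-9), heading=270, pen down
REPEAT 10 [
  -- iteration 1/10 --
  FD 5: (-10,-9) -> (-10,-14) [heading=270, draw]
  RT 36: heading 270 -> 234
  -- iteration 2/10 --
  FD 5: (-10,-14) -> (-12.939,-18.045) [heading=234, draw]
  RT 36: heading 234 -> 198
  -- iteration 3/10 --
  FD 5: (-12.939,-18.045) -> (-17.694,-19.59) [heading=198, draw]
  RT 36: heading 198 -> 162
  -- iteration 4/10 --
  FD 5: (-17.694,-19.59) -> (-22.449,-18.045) [heading=162, draw]
  RT 36: heading 162 -> 126
  -- iteration 5/10 --
  FD 5: (-22.449,-18.045) -> (-25.388,-14) [heading=126, draw]
  RT 36: heading 126 -> 90
  -- iteration 6/10 --
  FD 5: (-25.388,-14) -> (-25.388,-9) [heading=90, draw]
  RT 36: heading 90 -> 54
  -- iteration 7/10 --
  FD 5: (-25.388,-9) -> (-22.449,-4.955) [heading=54, draw]
  RT 36: heading 54 -> 18
  -- iteration 8/10 --
  FD 5: (-22.449,-4.955) -> (-17.694,-3.41) [heading=18, draw]
  RT 36: heading 18 -> 342
  -- iteration 9/10 --
  FD 5: (-17.694,-3.41) -> (-12.939,-4.955) [heading=342, draw]
  RT 36: heading 342 -> 306
  -- iteration 10/10 --
  FD 5: (-12.939,-4.955) -> (-10,-9) [heading=306, draw]
  RT 36: heading 306 -> 270
]
Final: pos=(-10,-9), heading=270, 10 segment(s) drawn

Start position: (-10, -9)
Final position: (-10, -9)
Distance = 0; < 1e-6 -> CLOSED

Answer: yes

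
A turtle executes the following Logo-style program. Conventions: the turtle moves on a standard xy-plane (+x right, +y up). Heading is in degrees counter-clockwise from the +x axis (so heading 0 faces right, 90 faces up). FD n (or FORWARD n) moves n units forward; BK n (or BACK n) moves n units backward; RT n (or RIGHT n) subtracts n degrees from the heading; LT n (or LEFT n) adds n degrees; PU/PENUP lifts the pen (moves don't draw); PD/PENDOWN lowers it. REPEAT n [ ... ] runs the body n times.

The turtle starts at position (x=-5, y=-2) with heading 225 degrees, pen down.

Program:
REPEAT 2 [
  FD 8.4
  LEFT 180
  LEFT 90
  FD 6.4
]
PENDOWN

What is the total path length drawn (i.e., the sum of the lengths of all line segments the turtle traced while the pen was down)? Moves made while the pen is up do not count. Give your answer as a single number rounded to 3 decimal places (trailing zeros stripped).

Answer: 29.6

Derivation:
Executing turtle program step by step:
Start: pos=(-5,-2), heading=225, pen down
REPEAT 2 [
  -- iteration 1/2 --
  FD 8.4: (-5,-2) -> (-10.94,-7.94) [heading=225, draw]
  LT 180: heading 225 -> 45
  LT 90: heading 45 -> 135
  FD 6.4: (-10.94,-7.94) -> (-15.465,-3.414) [heading=135, draw]
  -- iteration 2/2 --
  FD 8.4: (-15.465,-3.414) -> (-21.405,2.525) [heading=135, draw]
  LT 180: heading 135 -> 315
  LT 90: heading 315 -> 45
  FD 6.4: (-21.405,2.525) -> (-16.879,7.051) [heading=45, draw]
]
PD: pen down
Final: pos=(-16.879,7.051), heading=45, 4 segment(s) drawn

Segment lengths:
  seg 1: (-5,-2) -> (-10.94,-7.94), length = 8.4
  seg 2: (-10.94,-7.94) -> (-15.465,-3.414), length = 6.4
  seg 3: (-15.465,-3.414) -> (-21.405,2.525), length = 8.4
  seg 4: (-21.405,2.525) -> (-16.879,7.051), length = 6.4
Total = 29.6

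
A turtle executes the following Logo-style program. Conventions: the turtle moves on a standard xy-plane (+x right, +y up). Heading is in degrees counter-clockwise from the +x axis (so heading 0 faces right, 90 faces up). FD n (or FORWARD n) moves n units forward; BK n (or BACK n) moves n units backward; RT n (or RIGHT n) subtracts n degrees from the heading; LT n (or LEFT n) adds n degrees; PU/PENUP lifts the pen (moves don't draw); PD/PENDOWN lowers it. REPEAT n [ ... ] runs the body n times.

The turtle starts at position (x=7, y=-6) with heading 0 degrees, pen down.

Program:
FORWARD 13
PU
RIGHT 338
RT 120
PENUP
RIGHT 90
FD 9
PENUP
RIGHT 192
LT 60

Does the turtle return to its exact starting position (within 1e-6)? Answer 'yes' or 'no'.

Executing turtle program step by step:
Start: pos=(7,-6), heading=0, pen down
FD 13: (7,-6) -> (20,-6) [heading=0, draw]
PU: pen up
RT 338: heading 0 -> 22
RT 120: heading 22 -> 262
PU: pen up
RT 90: heading 262 -> 172
FD 9: (20,-6) -> (11.088,-4.747) [heading=172, move]
PU: pen up
RT 192: heading 172 -> 340
LT 60: heading 340 -> 40
Final: pos=(11.088,-4.747), heading=40, 1 segment(s) drawn

Start position: (7, -6)
Final position: (11.088, -4.747)
Distance = 4.275; >= 1e-6 -> NOT closed

Answer: no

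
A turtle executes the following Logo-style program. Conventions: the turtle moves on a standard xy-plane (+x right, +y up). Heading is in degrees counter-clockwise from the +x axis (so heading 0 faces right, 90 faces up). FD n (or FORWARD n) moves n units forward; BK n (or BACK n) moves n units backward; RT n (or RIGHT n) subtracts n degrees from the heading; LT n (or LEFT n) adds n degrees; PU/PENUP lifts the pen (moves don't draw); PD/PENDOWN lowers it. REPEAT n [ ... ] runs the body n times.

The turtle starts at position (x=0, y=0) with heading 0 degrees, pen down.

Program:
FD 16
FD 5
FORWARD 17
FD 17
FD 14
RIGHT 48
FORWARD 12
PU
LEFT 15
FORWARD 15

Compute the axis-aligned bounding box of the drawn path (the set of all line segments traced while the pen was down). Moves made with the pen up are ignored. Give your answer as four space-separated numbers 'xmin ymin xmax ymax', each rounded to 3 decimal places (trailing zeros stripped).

Answer: 0 -8.918 77.03 0

Derivation:
Executing turtle program step by step:
Start: pos=(0,0), heading=0, pen down
FD 16: (0,0) -> (16,0) [heading=0, draw]
FD 5: (16,0) -> (21,0) [heading=0, draw]
FD 17: (21,0) -> (38,0) [heading=0, draw]
FD 17: (38,0) -> (55,0) [heading=0, draw]
FD 14: (55,0) -> (69,0) [heading=0, draw]
RT 48: heading 0 -> 312
FD 12: (69,0) -> (77.03,-8.918) [heading=312, draw]
PU: pen up
LT 15: heading 312 -> 327
FD 15: (77.03,-8.918) -> (89.61,-17.087) [heading=327, move]
Final: pos=(89.61,-17.087), heading=327, 6 segment(s) drawn

Segment endpoints: x in {0, 16, 21, 38, 55, 69, 77.03}, y in {-8.918, 0}
xmin=0, ymin=-8.918, xmax=77.03, ymax=0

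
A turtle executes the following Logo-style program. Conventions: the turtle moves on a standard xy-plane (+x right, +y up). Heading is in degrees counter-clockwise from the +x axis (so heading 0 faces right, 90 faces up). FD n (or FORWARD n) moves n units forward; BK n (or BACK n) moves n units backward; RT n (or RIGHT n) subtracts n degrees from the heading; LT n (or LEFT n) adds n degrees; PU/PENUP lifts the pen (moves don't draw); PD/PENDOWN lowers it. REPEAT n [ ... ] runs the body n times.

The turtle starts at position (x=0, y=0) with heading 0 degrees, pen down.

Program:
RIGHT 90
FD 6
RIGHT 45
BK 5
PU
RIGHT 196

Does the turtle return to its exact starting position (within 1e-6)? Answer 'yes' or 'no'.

Executing turtle program step by step:
Start: pos=(0,0), heading=0, pen down
RT 90: heading 0 -> 270
FD 6: (0,0) -> (0,-6) [heading=270, draw]
RT 45: heading 270 -> 225
BK 5: (0,-6) -> (3.536,-2.464) [heading=225, draw]
PU: pen up
RT 196: heading 225 -> 29
Final: pos=(3.536,-2.464), heading=29, 2 segment(s) drawn

Start position: (0, 0)
Final position: (3.536, -2.464)
Distance = 4.31; >= 1e-6 -> NOT closed

Answer: no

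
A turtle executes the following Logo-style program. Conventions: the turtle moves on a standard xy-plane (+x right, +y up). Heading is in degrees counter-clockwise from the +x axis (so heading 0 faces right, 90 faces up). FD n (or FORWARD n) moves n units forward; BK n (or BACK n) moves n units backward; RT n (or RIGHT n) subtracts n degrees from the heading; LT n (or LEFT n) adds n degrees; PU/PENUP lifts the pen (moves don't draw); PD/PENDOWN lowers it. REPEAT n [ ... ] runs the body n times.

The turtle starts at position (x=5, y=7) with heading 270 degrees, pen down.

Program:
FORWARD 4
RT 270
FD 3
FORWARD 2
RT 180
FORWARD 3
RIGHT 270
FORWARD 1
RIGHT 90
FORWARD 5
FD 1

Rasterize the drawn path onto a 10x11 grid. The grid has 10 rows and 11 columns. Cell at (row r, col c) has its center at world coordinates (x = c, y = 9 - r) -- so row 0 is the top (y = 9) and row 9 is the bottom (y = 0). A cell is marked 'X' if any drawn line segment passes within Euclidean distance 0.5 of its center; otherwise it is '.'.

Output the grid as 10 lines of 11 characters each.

Segment 0: (5,7) -> (5,3)
Segment 1: (5,3) -> (8,3)
Segment 2: (8,3) -> (10,3)
Segment 3: (10,3) -> (7,3)
Segment 4: (7,3) -> (7,2)
Segment 5: (7,2) -> (2,2)
Segment 6: (2,2) -> (1,2)

Answer: ...........
...........
.....X.....
.....X.....
.....X.....
.....X.....
.....XXXXXX
.XXXXXXX...
...........
...........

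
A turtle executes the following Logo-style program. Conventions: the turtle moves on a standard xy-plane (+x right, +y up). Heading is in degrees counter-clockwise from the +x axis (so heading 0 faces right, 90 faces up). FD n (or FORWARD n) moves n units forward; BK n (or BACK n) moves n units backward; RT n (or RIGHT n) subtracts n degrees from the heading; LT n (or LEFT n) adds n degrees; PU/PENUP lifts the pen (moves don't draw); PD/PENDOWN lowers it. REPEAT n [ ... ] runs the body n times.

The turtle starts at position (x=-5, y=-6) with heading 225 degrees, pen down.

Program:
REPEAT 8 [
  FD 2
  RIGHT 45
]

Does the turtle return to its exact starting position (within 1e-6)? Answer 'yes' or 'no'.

Answer: yes

Derivation:
Executing turtle program step by step:
Start: pos=(-5,-6), heading=225, pen down
REPEAT 8 [
  -- iteration 1/8 --
  FD 2: (-5,-6) -> (-6.414,-7.414) [heading=225, draw]
  RT 45: heading 225 -> 180
  -- iteration 2/8 --
  FD 2: (-6.414,-7.414) -> (-8.414,-7.414) [heading=180, draw]
  RT 45: heading 180 -> 135
  -- iteration 3/8 --
  FD 2: (-8.414,-7.414) -> (-9.828,-6) [heading=135, draw]
  RT 45: heading 135 -> 90
  -- iteration 4/8 --
  FD 2: (-9.828,-6) -> (-9.828,-4) [heading=90, draw]
  RT 45: heading 90 -> 45
  -- iteration 5/8 --
  FD 2: (-9.828,-4) -> (-8.414,-2.586) [heading=45, draw]
  RT 45: heading 45 -> 0
  -- iteration 6/8 --
  FD 2: (-8.414,-2.586) -> (-6.414,-2.586) [heading=0, draw]
  RT 45: heading 0 -> 315
  -- iteration 7/8 --
  FD 2: (-6.414,-2.586) -> (-5,-4) [heading=315, draw]
  RT 45: heading 315 -> 270
  -- iteration 8/8 --
  FD 2: (-5,-4) -> (-5,-6) [heading=270, draw]
  RT 45: heading 270 -> 225
]
Final: pos=(-5,-6), heading=225, 8 segment(s) drawn

Start position: (-5, -6)
Final position: (-5, -6)
Distance = 0; < 1e-6 -> CLOSED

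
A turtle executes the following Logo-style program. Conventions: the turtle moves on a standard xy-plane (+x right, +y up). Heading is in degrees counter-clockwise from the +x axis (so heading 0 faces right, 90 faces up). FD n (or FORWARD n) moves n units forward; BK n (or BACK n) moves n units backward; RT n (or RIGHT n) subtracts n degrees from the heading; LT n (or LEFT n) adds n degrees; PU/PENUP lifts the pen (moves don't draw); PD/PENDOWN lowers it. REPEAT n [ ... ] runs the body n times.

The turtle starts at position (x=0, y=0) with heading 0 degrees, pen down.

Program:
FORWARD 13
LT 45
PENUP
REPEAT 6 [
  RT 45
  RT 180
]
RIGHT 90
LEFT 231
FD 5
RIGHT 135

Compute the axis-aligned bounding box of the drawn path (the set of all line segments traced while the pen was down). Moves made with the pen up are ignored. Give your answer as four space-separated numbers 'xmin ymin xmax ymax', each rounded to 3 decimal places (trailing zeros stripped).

Answer: 0 0 13 0

Derivation:
Executing turtle program step by step:
Start: pos=(0,0), heading=0, pen down
FD 13: (0,0) -> (13,0) [heading=0, draw]
LT 45: heading 0 -> 45
PU: pen up
REPEAT 6 [
  -- iteration 1/6 --
  RT 45: heading 45 -> 0
  RT 180: heading 0 -> 180
  -- iteration 2/6 --
  RT 45: heading 180 -> 135
  RT 180: heading 135 -> 315
  -- iteration 3/6 --
  RT 45: heading 315 -> 270
  RT 180: heading 270 -> 90
  -- iteration 4/6 --
  RT 45: heading 90 -> 45
  RT 180: heading 45 -> 225
  -- iteration 5/6 --
  RT 45: heading 225 -> 180
  RT 180: heading 180 -> 0
  -- iteration 6/6 --
  RT 45: heading 0 -> 315
  RT 180: heading 315 -> 135
]
RT 90: heading 135 -> 45
LT 231: heading 45 -> 276
FD 5: (13,0) -> (13.523,-4.973) [heading=276, move]
RT 135: heading 276 -> 141
Final: pos=(13.523,-4.973), heading=141, 1 segment(s) drawn

Segment endpoints: x in {0, 13}, y in {0}
xmin=0, ymin=0, xmax=13, ymax=0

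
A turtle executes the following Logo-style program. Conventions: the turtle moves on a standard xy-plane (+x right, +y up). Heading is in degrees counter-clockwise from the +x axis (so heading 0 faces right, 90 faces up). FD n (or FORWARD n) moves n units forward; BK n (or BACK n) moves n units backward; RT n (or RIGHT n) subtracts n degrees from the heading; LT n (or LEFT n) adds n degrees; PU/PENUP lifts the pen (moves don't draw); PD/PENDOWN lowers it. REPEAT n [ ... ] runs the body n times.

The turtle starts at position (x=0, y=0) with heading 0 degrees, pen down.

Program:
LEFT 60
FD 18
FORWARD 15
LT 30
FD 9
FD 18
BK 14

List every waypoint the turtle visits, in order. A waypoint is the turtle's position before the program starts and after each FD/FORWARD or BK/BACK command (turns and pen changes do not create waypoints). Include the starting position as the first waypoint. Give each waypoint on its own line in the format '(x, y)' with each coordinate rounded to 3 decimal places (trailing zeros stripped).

Executing turtle program step by step:
Start: pos=(0,0), heading=0, pen down
LT 60: heading 0 -> 60
FD 18: (0,0) -> (9,15.588) [heading=60, draw]
FD 15: (9,15.588) -> (16.5,28.579) [heading=60, draw]
LT 30: heading 60 -> 90
FD 9: (16.5,28.579) -> (16.5,37.579) [heading=90, draw]
FD 18: (16.5,37.579) -> (16.5,55.579) [heading=90, draw]
BK 14: (16.5,55.579) -> (16.5,41.579) [heading=90, draw]
Final: pos=(16.5,41.579), heading=90, 5 segment(s) drawn
Waypoints (6 total):
(0, 0)
(9, 15.588)
(16.5, 28.579)
(16.5, 37.579)
(16.5, 55.579)
(16.5, 41.579)

Answer: (0, 0)
(9, 15.588)
(16.5, 28.579)
(16.5, 37.579)
(16.5, 55.579)
(16.5, 41.579)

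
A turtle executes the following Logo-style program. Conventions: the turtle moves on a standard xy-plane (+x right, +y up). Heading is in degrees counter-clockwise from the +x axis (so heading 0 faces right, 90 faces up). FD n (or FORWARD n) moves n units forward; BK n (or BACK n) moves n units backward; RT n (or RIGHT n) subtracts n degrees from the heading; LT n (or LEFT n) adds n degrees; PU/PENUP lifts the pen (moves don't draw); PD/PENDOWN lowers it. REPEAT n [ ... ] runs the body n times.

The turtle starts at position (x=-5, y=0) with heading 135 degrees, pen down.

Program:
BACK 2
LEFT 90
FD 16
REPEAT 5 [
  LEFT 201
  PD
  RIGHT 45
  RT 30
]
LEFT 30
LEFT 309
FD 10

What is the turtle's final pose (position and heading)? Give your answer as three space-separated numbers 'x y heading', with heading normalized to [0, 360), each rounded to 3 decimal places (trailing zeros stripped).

Answer: -18.967 -3.592 114

Derivation:
Executing turtle program step by step:
Start: pos=(-5,0), heading=135, pen down
BK 2: (-5,0) -> (-3.586,-1.414) [heading=135, draw]
LT 90: heading 135 -> 225
FD 16: (-3.586,-1.414) -> (-14.899,-12.728) [heading=225, draw]
REPEAT 5 [
  -- iteration 1/5 --
  LT 201: heading 225 -> 66
  PD: pen down
  RT 45: heading 66 -> 21
  RT 30: heading 21 -> 351
  -- iteration 2/5 --
  LT 201: heading 351 -> 192
  PD: pen down
  RT 45: heading 192 -> 147
  RT 30: heading 147 -> 117
  -- iteration 3/5 --
  LT 201: heading 117 -> 318
  PD: pen down
  RT 45: heading 318 -> 273
  RT 30: heading 273 -> 243
  -- iteration 4/5 --
  LT 201: heading 243 -> 84
  PD: pen down
  RT 45: heading 84 -> 39
  RT 30: heading 39 -> 9
  -- iteration 5/5 --
  LT 201: heading 9 -> 210
  PD: pen down
  RT 45: heading 210 -> 165
  RT 30: heading 165 -> 135
]
LT 30: heading 135 -> 165
LT 309: heading 165 -> 114
FD 10: (-14.899,-12.728) -> (-18.967,-3.592) [heading=114, draw]
Final: pos=(-18.967,-3.592), heading=114, 3 segment(s) drawn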